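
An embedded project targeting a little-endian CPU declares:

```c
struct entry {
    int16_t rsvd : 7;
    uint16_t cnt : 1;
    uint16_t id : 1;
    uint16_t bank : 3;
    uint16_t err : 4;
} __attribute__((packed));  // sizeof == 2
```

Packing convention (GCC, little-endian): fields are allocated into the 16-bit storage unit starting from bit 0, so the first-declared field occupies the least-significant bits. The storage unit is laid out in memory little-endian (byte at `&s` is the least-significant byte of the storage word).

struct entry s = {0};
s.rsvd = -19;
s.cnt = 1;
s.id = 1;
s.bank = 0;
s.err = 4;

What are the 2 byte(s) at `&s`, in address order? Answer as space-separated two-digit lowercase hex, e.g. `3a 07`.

ed 41

rsvd (7b) val=-19 bits=0x6d at bit 0: 0x006d
cnt (1b) val=1 bits=0x1 at bit 7: 0x00ed
id (1b) val=1 bits=0x1 at bit 8: 0x01ed
bank (3b) val=0 bits=0x0 at bit 9: 0x01ed
err (4b) val=4 bits=0x4 at bit 12: 0x41ed
word = 0x41ed → little-endian bytes:
  [0]=0xed  [1]=0x41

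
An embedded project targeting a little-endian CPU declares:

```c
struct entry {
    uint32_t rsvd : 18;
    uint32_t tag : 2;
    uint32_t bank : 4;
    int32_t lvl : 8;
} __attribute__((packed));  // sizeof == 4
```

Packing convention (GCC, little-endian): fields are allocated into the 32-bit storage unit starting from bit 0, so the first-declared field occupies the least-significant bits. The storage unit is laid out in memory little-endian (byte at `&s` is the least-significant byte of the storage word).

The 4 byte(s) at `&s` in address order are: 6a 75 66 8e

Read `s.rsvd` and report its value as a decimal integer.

161130

[0]=0x6a [1]=0x75 [2]=0x66 [3]=0x8e (little-endian) → word 0x8e66756a
rsvd:18 @ bit 0 → (0x8e66756a>>0)&0x3ffff = 0x2756a  ←
tag:2 @ bit 18 → (0x8e66756a>>18)&0x3 = 0x1
bank:4 @ bit 20 → (0x8e66756a>>20)&0xf = 0x6
lvl:8 @ bit 24 → (0x8e66756a>>24)&0xff = 0x8e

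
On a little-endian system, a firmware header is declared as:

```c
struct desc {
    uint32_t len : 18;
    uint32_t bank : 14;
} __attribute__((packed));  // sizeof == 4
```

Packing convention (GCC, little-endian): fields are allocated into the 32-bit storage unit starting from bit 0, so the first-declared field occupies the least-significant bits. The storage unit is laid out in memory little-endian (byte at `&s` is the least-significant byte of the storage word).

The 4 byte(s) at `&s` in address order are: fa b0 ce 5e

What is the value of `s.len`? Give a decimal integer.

176378

[0]=0xfa [1]=0xb0 [2]=0xce [3]=0x5e (little-endian) → word 0x5eceb0fa
len [0+:18] = (word>>0) & 0x3ffff = 176378  ←
bank [18+:14] = (word>>18) & 0x3fff = 6067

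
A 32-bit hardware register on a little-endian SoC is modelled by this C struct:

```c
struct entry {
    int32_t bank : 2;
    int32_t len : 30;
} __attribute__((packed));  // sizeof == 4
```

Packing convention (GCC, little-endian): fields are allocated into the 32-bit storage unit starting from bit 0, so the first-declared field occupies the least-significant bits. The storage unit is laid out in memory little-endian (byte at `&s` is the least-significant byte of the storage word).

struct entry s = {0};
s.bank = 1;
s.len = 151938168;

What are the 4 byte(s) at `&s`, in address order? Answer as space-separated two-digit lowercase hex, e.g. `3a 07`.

bank (2b) val=1 bits=0x1 at bit 0: 0x00000001
len (30b) val=151938168 bits=0x90e6478 at bit 2: 0x243991e1
word = 0x243991e1 → little-endian bytes:
  [0]=0xe1  [1]=0x91  [2]=0x39  [3]=0x24

e1 91 39 24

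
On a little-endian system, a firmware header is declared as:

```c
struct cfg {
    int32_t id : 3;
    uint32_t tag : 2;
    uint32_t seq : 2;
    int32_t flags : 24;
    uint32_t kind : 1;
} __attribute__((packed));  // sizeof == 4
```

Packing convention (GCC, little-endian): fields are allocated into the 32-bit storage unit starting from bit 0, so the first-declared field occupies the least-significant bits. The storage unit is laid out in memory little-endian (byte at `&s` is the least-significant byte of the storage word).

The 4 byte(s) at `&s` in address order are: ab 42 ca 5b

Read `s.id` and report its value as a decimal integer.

3

[0]=0xab [1]=0x42 [2]=0xca [3]=0x5b (little-endian) → word 0x5bca42ab
id:3 @ bit 0 → (0x5bca42ab>>0)&0x7 = 0x3  ←
tag:2 @ bit 3 → (0x5bca42ab>>3)&0x3 = 0x1
seq:2 @ bit 5 → (0x5bca42ab>>5)&0x3 = 0x1
flags:24 @ bit 7 → (0x5bca42ab>>7)&0xffffff = 0xb79485
kind:1 @ bit 31 → (0x5bca42ab>>31)&0x1 = 0x0
id signed 3b, MSB=0: value = 3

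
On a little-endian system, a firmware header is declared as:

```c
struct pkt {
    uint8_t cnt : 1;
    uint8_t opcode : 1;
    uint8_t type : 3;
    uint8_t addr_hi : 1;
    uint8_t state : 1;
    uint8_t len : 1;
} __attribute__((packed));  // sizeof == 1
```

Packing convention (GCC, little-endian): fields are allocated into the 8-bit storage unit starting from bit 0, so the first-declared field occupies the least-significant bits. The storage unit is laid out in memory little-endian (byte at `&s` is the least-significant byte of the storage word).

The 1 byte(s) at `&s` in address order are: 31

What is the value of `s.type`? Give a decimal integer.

4

[0]=0x31 (little-endian) → word 0x31
cnt:1 @ bit 0 → (0x31>>0)&0x1 = 0x1
opcode:1 @ bit 1 → (0x31>>1)&0x1 = 0x0
type:3 @ bit 2 → (0x31>>2)&0x7 = 0x4  ←
addr_hi:1 @ bit 5 → (0x31>>5)&0x1 = 0x1
state:1 @ bit 6 → (0x31>>6)&0x1 = 0x0
len:1 @ bit 7 → (0x31>>7)&0x1 = 0x0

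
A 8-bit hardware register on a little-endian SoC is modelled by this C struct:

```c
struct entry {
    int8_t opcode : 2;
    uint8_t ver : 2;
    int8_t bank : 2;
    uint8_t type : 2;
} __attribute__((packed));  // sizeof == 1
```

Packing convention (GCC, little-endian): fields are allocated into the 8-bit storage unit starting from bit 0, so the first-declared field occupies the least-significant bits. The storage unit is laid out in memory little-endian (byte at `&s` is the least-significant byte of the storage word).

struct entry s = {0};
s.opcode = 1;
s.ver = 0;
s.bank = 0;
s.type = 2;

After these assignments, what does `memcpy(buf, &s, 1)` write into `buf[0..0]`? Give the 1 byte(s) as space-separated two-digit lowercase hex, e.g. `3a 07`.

[0+:2] opcode=1 & 0x3 = 0x1; word=0x01
[2+:2] ver=0 & 0x3 = 0x0; word=0x01
[4+:2] bank=0 & 0x3 = 0x0; word=0x01
[6+:2] type=2 & 0x3 = 0x2; word=0x81
word = 0x81 → little-endian bytes:
  [0]=0x81

81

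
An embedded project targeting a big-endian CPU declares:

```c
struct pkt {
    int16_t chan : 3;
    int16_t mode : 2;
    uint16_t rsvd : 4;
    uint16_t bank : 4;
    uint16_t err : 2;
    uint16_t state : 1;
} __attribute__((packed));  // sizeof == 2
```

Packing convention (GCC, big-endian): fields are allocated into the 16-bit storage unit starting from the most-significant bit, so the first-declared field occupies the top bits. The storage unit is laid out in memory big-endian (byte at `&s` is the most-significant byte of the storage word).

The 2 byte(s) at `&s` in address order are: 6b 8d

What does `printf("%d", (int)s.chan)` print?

[0]=0x6b [1]=0x8d (big-endian) → word 0x6b8d
chan:3 @ bit 13 → (0x6b8d>>13)&0x7 = 0x3  ←
mode:2 @ bit 11 → (0x6b8d>>11)&0x3 = 0x1
rsvd:4 @ bit 7 → (0x6b8d>>7)&0xf = 0x7
bank:4 @ bit 3 → (0x6b8d>>3)&0xf = 0x1
err:2 @ bit 1 → (0x6b8d>>1)&0x3 = 0x2
state:1 @ bit 0 → (0x6b8d>>0)&0x1 = 0x1
chan signed 3b, MSB=0: value = 3

3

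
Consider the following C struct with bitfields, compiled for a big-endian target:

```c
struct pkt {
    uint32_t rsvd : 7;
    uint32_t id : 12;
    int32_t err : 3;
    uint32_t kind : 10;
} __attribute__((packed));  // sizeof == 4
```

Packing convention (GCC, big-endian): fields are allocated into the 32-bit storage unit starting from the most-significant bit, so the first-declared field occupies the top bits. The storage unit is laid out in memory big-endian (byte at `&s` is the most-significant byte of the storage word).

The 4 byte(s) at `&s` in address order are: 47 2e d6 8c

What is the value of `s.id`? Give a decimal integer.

2422

[0]=0x47 [1]=0x2e [2]=0xd6 [3]=0x8c (big-endian) → word 0x472ed68c
rsvd [25+:7] = (word>>25) & 0x7f = 35
id [13+:12] = (word>>13) & 0xfff = 2422  ←
err [10+:3] = (word>>10) & 0x7 = 5
kind [0+:10] = (word>>0) & 0x3ff = 652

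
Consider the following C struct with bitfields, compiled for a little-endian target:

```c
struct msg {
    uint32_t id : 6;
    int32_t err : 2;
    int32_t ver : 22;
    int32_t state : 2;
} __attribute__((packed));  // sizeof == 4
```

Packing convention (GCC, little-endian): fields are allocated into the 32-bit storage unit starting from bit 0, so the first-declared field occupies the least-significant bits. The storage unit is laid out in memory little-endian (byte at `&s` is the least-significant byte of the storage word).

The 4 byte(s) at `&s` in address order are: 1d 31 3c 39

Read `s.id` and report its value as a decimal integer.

[0]=0x1d [1]=0x31 [2]=0x3c [3]=0x39 (little-endian) → word 0x393c311d
id:6 @ bit 0 → (0x393c311d>>0)&0x3f = 0x1d  ←
err:2 @ bit 6 → (0x393c311d>>6)&0x3 = 0x0
ver:22 @ bit 8 → (0x393c311d>>8)&0x3fffff = 0x393c31
state:2 @ bit 30 → (0x393c311d>>30)&0x3 = 0x0

29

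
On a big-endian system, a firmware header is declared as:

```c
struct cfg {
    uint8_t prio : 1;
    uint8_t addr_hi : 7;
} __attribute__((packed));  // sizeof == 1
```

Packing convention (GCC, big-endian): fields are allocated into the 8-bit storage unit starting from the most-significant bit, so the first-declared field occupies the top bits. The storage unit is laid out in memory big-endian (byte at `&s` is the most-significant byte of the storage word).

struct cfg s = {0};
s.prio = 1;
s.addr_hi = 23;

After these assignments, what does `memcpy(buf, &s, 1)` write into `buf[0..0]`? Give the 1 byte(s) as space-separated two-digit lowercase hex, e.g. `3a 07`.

97

prio:1 = 1 → 0x1 << 7 → word 0x80
addr_hi:7 = 23 → 0x17 << 0 → word 0x97
word = 0x97 → big-endian bytes:
  [0]=0x97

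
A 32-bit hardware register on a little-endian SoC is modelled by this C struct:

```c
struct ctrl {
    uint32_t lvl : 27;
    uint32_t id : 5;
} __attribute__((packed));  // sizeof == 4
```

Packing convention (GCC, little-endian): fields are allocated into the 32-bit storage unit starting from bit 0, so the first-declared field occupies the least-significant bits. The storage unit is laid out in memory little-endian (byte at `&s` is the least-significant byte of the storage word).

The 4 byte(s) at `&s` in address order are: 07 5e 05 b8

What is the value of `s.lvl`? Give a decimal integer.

351751

[0]=0x07 [1]=0x5e [2]=0x05 [3]=0xb8 (little-endian) → word 0xb8055e07
lvl [0+:27] = (word>>0) & 0x7ffffff = 351751  ←
id [27+:5] = (word>>27) & 0x1f = 23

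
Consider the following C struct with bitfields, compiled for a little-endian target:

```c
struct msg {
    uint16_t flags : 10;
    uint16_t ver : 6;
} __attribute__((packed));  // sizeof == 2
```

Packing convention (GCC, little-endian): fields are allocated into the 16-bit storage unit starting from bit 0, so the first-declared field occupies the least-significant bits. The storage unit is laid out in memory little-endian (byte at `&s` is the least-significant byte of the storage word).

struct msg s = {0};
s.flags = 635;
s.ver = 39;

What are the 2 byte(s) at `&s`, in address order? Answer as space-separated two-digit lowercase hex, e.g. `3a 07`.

7b 9e

[0+:10] flags=635 & 0x3ff = 0x27b; word=0x027b
[10+:6] ver=39 & 0x3f = 0x27; word=0x9e7b
word = 0x9e7b → little-endian bytes:
  [0]=0x7b  [1]=0x9e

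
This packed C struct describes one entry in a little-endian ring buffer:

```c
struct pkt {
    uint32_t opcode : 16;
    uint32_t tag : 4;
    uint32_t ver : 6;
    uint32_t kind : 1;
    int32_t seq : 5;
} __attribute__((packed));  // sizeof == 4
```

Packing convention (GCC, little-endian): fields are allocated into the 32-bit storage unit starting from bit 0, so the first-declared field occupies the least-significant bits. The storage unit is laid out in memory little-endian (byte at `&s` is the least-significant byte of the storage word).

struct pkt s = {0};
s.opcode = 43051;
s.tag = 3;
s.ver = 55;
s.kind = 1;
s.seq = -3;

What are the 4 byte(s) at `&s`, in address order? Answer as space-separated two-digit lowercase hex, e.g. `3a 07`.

2b a8 73 ef

opcode:16 = 43051 → 0xa82b << 0 → word 0x0000a82b
tag:4 = 3 → 0x3 << 16 → word 0x0003a82b
ver:6 = 55 → 0x37 << 20 → word 0x0373a82b
kind:1 = 1 → 0x1 << 26 → word 0x0773a82b
seq:5 = -3 → 0x1d << 27 → word 0xef73a82b
word = 0xef73a82b → little-endian bytes:
  [0]=0x2b  [1]=0xa8  [2]=0x73  [3]=0xef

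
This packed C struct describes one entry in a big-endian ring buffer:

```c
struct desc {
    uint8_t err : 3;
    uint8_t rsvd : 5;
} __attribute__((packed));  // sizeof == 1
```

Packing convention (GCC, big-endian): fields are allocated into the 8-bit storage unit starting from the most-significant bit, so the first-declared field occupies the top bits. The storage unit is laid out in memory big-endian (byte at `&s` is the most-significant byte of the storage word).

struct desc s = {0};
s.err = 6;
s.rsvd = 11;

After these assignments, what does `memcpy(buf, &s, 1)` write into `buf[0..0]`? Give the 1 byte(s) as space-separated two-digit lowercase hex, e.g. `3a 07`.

err:3 = 6 → 0x6 << 5 → word 0xc0
rsvd:5 = 11 → 0xb << 0 → word 0xcb
word = 0xcb → big-endian bytes:
  [0]=0xcb

cb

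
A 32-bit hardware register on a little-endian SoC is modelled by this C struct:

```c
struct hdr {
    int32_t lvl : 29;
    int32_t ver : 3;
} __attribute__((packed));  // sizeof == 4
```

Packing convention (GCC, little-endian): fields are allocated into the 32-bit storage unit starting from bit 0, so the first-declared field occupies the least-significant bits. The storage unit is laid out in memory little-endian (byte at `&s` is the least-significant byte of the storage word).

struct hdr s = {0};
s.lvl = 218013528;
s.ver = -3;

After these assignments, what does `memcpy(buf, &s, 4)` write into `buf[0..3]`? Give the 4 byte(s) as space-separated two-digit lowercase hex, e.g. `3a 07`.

58 9f fe ac

[0+:29] lvl=218013528 & 0x1fffffff = 0xcfe9f58; word=0x0cfe9f58
[29+:3] ver=-3 & 0x7 = 0x5; word=0xacfe9f58
word = 0xacfe9f58 → little-endian bytes:
  [0]=0x58  [1]=0x9f  [2]=0xfe  [3]=0xac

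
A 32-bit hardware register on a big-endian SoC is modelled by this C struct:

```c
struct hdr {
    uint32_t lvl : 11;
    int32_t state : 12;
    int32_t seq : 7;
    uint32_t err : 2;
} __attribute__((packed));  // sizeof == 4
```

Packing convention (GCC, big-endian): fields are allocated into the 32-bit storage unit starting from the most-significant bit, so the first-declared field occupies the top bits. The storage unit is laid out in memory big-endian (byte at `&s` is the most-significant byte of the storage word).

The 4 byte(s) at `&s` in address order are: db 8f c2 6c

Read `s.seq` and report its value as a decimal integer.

[0]=0xdb [1]=0x8f [2]=0xc2 [3]=0x6c (big-endian) → word 0xdb8fc26c
lvl:11 @ bit 21 → (0xdb8fc26c>>21)&0x7ff = 0x6dc
state:12 @ bit 9 → (0xdb8fc26c>>9)&0xfff = 0x7e1
seq:7 @ bit 2 → (0xdb8fc26c>>2)&0x7f = 0x1b  ←
err:2 @ bit 0 → (0xdb8fc26c>>0)&0x3 = 0x0
seq signed 7b, MSB=0: value = 27

27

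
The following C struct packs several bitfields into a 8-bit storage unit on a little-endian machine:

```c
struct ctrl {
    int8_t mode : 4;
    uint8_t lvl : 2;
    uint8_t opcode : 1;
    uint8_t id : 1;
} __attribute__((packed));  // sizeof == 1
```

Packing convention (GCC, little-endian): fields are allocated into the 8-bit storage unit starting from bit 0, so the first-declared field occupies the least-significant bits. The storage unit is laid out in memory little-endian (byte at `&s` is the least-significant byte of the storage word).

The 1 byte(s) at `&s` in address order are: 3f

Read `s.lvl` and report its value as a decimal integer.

[0]=0x3f (little-endian) → word 0x3f
mode [0+:4] = (word>>0) & 0xf = 15
lvl [4+:2] = (word>>4) & 0x3 = 3  ←
opcode [6+:1] = (word>>6) & 0x1 = 0
id [7+:1] = (word>>7) & 0x1 = 0

3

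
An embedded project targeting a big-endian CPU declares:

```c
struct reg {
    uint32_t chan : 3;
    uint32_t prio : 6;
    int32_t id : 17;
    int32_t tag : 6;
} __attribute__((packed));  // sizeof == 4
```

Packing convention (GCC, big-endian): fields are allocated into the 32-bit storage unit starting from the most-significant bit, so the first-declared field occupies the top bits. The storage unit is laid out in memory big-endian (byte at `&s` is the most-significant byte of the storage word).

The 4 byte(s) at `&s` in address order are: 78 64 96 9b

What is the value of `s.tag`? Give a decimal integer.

27

[0]=0x78 [1]=0x64 [2]=0x96 [3]=0x9b (big-endian) → word 0x7864969b
chan:3 @ bit 29 → (0x7864969b>>29)&0x7 = 0x3
prio:6 @ bit 23 → (0x7864969b>>23)&0x3f = 0x30
id:17 @ bit 6 → (0x7864969b>>6)&0x1ffff = 0x1925a
tag:6 @ bit 0 → (0x7864969b>>0)&0x3f = 0x1b  ←
tag signed 6b, MSB=0: value = 27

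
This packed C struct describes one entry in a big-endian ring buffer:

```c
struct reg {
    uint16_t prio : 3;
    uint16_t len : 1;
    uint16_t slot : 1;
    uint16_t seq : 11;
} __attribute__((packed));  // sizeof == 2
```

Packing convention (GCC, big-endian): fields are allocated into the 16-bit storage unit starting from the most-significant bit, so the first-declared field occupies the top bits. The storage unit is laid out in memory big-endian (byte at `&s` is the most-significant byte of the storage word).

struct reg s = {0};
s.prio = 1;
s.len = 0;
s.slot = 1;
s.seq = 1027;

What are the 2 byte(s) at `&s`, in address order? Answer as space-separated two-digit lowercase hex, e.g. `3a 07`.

2c 03

prio:3 = 1 → 0x1 << 13 → word 0x2000
len:1 = 0 → 0x0 << 12 → word 0x2000
slot:1 = 1 → 0x1 << 11 → word 0x2800
seq:11 = 1027 → 0x403 << 0 → word 0x2c03
word = 0x2c03 → big-endian bytes:
  [0]=0x2c  [1]=0x03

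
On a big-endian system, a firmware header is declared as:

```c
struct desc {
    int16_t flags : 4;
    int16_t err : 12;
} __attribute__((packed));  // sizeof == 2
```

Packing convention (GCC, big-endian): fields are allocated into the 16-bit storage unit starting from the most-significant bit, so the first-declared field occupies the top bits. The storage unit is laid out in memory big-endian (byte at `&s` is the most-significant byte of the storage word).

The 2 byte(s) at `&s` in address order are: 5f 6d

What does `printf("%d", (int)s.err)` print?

-147

[0]=0x5f [1]=0x6d (big-endian) → word 0x5f6d
flags [12+:4] = (word>>12) & 0xf = 5
err [0+:12] = (word>>0) & 0xfff = 3949  ←
err signed 12b, MSB=1: 3949 - 4096 = -147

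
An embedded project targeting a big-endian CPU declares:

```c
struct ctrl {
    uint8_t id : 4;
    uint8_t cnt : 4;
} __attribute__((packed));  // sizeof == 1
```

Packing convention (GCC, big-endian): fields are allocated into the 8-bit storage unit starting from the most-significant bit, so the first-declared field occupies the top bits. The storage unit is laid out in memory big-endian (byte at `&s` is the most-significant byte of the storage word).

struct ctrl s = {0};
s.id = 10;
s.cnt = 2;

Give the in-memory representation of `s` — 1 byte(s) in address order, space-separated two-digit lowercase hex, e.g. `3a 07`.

a2

id (4b) val=10 bits=0xa at bit 4: 0xa0
cnt (4b) val=2 bits=0x2 at bit 0: 0xa2
word = 0xa2 → big-endian bytes:
  [0]=0xa2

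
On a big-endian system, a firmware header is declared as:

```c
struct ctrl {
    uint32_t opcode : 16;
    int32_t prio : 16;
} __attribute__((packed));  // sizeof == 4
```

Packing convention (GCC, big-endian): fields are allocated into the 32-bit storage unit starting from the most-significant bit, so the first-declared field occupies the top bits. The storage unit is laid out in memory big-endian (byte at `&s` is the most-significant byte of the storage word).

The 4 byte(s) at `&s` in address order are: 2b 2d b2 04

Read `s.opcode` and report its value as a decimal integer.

11053

[0]=0x2b [1]=0x2d [2]=0xb2 [3]=0x04 (big-endian) → word 0x2b2db204
opcode:16 @ bit 16 → (0x2b2db204>>16)&0xffff = 0x2b2d  ←
prio:16 @ bit 0 → (0x2b2db204>>0)&0xffff = 0xb204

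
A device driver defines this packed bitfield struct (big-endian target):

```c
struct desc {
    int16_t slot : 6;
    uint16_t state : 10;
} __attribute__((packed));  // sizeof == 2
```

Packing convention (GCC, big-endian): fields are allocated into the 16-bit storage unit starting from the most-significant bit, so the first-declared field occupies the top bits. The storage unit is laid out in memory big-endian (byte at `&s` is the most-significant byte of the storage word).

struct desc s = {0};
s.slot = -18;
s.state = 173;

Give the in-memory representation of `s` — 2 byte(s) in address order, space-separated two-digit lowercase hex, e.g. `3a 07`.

slot (6b) val=-18 bits=0x2e at bit 10: 0xb800
state (10b) val=173 bits=0xad at bit 0: 0xb8ad
word = 0xb8ad → big-endian bytes:
  [0]=0xb8  [1]=0xad

b8 ad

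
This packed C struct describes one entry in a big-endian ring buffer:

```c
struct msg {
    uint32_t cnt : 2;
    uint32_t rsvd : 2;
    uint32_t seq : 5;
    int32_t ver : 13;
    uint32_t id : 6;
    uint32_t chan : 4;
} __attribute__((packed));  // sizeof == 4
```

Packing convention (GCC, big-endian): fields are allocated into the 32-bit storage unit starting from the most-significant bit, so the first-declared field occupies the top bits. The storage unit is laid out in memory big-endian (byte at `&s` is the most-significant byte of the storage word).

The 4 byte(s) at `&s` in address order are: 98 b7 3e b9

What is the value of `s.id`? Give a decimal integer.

[0]=0x98 [1]=0xb7 [2]=0x3e [3]=0xb9 (big-endian) → word 0x98b73eb9
cnt:2 @ bit 30 → (0x98b73eb9>>30)&0x3 = 0x2
rsvd:2 @ bit 28 → (0x98b73eb9>>28)&0x3 = 0x1
seq:5 @ bit 23 → (0x98b73eb9>>23)&0x1f = 0x11
ver:13 @ bit 10 → (0x98b73eb9>>10)&0x1fff = 0xdcf
id:6 @ bit 4 → (0x98b73eb9>>4)&0x3f = 0x2b  ←
chan:4 @ bit 0 → (0x98b73eb9>>0)&0xf = 0x9

43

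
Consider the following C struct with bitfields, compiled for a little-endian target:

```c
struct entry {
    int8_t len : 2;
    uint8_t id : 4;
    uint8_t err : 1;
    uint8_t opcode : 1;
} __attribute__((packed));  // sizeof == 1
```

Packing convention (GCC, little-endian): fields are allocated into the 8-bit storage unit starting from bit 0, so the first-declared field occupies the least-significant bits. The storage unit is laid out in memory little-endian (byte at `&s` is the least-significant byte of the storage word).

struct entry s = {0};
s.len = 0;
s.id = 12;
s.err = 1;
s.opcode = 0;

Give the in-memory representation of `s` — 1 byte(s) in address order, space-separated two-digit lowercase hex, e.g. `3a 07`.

70

len:2 = 0 → 0x0 << 0 → word 0x00
id:4 = 12 → 0xc << 2 → word 0x30
err:1 = 1 → 0x1 << 6 → word 0x70
opcode:1 = 0 → 0x0 << 7 → word 0x70
word = 0x70 → little-endian bytes:
  [0]=0x70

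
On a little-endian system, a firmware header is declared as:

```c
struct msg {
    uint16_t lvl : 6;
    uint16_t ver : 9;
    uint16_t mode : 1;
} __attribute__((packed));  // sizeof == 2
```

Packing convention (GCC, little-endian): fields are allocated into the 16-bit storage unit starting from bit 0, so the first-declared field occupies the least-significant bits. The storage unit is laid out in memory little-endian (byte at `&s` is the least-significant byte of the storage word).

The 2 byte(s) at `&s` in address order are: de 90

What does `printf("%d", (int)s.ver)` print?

[0]=0xde [1]=0x90 (little-endian) → word 0x90de
lvl [0+:6] = (word>>0) & 0x3f = 30
ver [6+:9] = (word>>6) & 0x1ff = 67  ←
mode [15+:1] = (word>>15) & 0x1 = 1

67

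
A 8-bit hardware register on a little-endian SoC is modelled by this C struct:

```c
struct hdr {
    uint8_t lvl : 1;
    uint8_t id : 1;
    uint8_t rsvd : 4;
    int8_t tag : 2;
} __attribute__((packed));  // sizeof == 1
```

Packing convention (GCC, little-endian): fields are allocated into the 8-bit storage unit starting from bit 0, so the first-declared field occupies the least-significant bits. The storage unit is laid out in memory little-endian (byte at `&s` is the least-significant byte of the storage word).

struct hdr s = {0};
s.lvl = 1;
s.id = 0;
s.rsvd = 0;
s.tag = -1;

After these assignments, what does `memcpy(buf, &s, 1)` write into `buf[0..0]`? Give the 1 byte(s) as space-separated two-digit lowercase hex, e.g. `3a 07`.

lvl (1b) val=1 bits=0x1 at bit 0: 0x01
id (1b) val=0 bits=0x0 at bit 1: 0x01
rsvd (4b) val=0 bits=0x0 at bit 2: 0x01
tag (2b) val=-1 bits=0x3 at bit 6: 0xc1
word = 0xc1 → little-endian bytes:
  [0]=0xc1

c1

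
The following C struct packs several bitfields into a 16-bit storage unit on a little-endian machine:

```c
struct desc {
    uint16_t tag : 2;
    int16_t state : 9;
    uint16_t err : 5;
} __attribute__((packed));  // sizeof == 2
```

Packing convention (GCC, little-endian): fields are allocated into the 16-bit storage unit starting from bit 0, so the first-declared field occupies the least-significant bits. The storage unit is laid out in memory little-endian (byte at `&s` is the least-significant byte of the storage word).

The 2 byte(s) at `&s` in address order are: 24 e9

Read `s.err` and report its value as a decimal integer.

[0]=0x24 [1]=0xe9 (little-endian) → word 0xe924
tag:2 @ bit 0 → (0xe924>>0)&0x3 = 0x0
state:9 @ bit 2 → (0xe924>>2)&0x1ff = 0x49
err:5 @ bit 11 → (0xe924>>11)&0x1f = 0x1d  ←

29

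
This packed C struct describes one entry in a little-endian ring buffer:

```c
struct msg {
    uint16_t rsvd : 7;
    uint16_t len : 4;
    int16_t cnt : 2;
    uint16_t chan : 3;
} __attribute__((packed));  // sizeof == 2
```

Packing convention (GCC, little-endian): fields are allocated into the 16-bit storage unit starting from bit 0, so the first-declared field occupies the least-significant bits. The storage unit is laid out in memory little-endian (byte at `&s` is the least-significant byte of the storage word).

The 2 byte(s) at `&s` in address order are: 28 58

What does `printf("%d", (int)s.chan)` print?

2

[0]=0x28 [1]=0x58 (little-endian) → word 0x5828
rsvd:7 @ bit 0 → (0x5828>>0)&0x7f = 0x28
len:4 @ bit 7 → (0x5828>>7)&0xf = 0x0
cnt:2 @ bit 11 → (0x5828>>11)&0x3 = 0x3
chan:3 @ bit 13 → (0x5828>>13)&0x7 = 0x2  ←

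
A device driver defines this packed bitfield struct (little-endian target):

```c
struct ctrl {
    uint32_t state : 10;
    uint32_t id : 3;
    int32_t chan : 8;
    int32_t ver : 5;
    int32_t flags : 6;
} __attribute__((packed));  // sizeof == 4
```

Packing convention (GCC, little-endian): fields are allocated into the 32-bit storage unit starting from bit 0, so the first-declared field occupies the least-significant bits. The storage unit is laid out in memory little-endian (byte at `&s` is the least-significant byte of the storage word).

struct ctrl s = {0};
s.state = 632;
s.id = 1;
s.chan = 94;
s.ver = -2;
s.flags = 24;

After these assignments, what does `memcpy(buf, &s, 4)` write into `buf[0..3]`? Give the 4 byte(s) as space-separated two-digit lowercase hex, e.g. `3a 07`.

78 c6 cb 63

state:10 = 632 → 0x278 << 0 → word 0x00000278
id:3 = 1 → 0x1 << 10 → word 0x00000678
chan:8 = 94 → 0x5e << 13 → word 0x000bc678
ver:5 = -2 → 0x1e << 21 → word 0x03cbc678
flags:6 = 24 → 0x18 << 26 → word 0x63cbc678
word = 0x63cbc678 → little-endian bytes:
  [0]=0x78  [1]=0xc6  [2]=0xcb  [3]=0x63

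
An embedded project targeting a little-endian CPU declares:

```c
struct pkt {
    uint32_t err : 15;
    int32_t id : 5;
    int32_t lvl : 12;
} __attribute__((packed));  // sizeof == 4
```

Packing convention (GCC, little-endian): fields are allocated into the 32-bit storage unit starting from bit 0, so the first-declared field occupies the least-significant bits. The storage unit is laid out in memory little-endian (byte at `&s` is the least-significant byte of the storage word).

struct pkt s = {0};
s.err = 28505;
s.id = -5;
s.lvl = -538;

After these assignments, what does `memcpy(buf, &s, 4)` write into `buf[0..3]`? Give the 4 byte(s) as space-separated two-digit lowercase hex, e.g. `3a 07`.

err:15 = 28505 → 0x6f59 << 0 → word 0x00006f59
id:5 = -5 → 0x1b << 15 → word 0x000def59
lvl:12 = -538 → 0xde6 << 20 → word 0xde6def59
word = 0xde6def59 → little-endian bytes:
  [0]=0x59  [1]=0xef  [2]=0x6d  [3]=0xde

59 ef 6d de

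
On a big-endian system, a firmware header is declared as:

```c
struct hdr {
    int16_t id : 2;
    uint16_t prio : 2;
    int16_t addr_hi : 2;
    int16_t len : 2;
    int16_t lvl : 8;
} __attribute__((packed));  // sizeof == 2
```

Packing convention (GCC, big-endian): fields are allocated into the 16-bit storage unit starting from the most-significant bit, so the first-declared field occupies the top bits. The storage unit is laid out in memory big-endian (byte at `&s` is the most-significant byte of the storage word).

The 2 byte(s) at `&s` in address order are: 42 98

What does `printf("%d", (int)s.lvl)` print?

-104

[0]=0x42 [1]=0x98 (big-endian) → word 0x4298
id:2 @ bit 14 → (0x4298>>14)&0x3 = 0x1
prio:2 @ bit 12 → (0x4298>>12)&0x3 = 0x0
addr_hi:2 @ bit 10 → (0x4298>>10)&0x3 = 0x0
len:2 @ bit 8 → (0x4298>>8)&0x3 = 0x2
lvl:8 @ bit 0 → (0x4298>>0)&0xff = 0x98  ←
lvl signed 8b, MSB=1: 152 - 256 = -104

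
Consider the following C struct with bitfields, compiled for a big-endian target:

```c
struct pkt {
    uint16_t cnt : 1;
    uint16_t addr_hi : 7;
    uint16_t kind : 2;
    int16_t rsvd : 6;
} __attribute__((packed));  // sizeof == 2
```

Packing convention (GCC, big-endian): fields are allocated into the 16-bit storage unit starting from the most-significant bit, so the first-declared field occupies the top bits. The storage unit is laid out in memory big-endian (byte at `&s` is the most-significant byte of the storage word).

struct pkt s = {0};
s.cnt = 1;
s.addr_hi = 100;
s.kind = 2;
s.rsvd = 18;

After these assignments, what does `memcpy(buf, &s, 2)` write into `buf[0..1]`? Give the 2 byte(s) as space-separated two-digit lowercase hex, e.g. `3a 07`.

e4 92

cnt (1b) val=1 bits=0x1 at bit 15: 0x8000
addr_hi (7b) val=100 bits=0x64 at bit 8: 0xe400
kind (2b) val=2 bits=0x2 at bit 6: 0xe480
rsvd (6b) val=18 bits=0x12 at bit 0: 0xe492
word = 0xe492 → big-endian bytes:
  [0]=0xe4  [1]=0x92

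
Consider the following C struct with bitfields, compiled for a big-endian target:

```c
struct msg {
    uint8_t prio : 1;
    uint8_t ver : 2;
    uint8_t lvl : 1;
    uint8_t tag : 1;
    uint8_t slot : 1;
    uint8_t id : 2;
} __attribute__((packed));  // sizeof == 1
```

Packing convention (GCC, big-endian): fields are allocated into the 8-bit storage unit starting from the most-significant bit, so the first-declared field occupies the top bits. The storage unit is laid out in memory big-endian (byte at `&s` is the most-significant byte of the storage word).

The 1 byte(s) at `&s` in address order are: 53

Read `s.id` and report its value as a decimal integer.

[0]=0x53 (big-endian) → word 0x53
prio [7+:1] = (word>>7) & 0x1 = 0
ver [5+:2] = (word>>5) & 0x3 = 2
lvl [4+:1] = (word>>4) & 0x1 = 1
tag [3+:1] = (word>>3) & 0x1 = 0
slot [2+:1] = (word>>2) & 0x1 = 0
id [0+:2] = (word>>0) & 0x3 = 3  ←

3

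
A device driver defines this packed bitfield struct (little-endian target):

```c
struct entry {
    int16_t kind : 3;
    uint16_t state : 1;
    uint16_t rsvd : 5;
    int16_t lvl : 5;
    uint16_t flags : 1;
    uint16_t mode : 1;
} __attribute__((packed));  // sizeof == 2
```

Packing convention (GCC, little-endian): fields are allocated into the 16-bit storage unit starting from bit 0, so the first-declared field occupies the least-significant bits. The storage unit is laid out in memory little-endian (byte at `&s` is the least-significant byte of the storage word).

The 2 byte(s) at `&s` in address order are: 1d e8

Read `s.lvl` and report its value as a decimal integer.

-12

[0]=0x1d [1]=0xe8 (little-endian) → word 0xe81d
kind:3 @ bit 0 → (0xe81d>>0)&0x7 = 0x5
state:1 @ bit 3 → (0xe81d>>3)&0x1 = 0x1
rsvd:5 @ bit 4 → (0xe81d>>4)&0x1f = 0x1
lvl:5 @ bit 9 → (0xe81d>>9)&0x1f = 0x14  ←
flags:1 @ bit 14 → (0xe81d>>14)&0x1 = 0x1
mode:1 @ bit 15 → (0xe81d>>15)&0x1 = 0x1
lvl signed 5b, MSB=1: 20 - 32 = -12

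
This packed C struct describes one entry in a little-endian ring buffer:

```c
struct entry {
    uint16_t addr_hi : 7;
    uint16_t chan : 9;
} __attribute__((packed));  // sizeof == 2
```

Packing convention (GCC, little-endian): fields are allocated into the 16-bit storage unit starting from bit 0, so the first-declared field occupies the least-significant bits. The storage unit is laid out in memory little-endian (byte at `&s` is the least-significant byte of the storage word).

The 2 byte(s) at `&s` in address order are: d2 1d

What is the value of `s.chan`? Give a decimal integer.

59

[0]=0xd2 [1]=0x1d (little-endian) → word 0x1dd2
addr_hi:7 @ bit 0 → (0x1dd2>>0)&0x7f = 0x52
chan:9 @ bit 7 → (0x1dd2>>7)&0x1ff = 0x3b  ←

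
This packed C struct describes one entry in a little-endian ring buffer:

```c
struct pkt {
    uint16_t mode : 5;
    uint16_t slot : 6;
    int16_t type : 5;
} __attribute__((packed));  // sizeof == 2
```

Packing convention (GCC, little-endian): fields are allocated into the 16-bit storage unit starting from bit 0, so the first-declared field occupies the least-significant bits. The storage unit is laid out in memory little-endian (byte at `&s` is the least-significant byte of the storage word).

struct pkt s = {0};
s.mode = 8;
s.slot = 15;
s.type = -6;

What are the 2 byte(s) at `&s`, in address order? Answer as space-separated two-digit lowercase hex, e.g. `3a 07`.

e8 d1

mode (5b) val=8 bits=0x8 at bit 0: 0x0008
slot (6b) val=15 bits=0xf at bit 5: 0x01e8
type (5b) val=-6 bits=0x1a at bit 11: 0xd1e8
word = 0xd1e8 → little-endian bytes:
  [0]=0xe8  [1]=0xd1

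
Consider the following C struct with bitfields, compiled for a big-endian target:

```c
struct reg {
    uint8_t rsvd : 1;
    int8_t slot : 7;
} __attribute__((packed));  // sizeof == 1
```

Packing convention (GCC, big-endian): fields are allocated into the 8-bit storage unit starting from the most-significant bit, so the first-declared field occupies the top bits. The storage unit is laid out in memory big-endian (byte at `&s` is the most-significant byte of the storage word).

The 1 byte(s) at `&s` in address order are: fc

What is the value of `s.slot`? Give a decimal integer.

[0]=0xfc (big-endian) → word 0xfc
rsvd:1 @ bit 7 → (0xfc>>7)&0x1 = 0x1
slot:7 @ bit 0 → (0xfc>>0)&0x7f = 0x7c  ←
slot signed 7b, MSB=1: 124 - 128 = -4

-4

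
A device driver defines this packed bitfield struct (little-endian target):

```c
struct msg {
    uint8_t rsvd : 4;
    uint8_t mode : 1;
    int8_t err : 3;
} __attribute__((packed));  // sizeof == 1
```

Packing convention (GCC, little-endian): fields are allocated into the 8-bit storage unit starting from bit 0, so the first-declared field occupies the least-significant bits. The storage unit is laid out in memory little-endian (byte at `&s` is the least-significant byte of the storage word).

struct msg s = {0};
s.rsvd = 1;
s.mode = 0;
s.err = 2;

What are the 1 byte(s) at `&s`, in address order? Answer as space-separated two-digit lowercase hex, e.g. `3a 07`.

41

rsvd:4 = 1 → 0x1 << 0 → word 0x01
mode:1 = 0 → 0x0 << 4 → word 0x01
err:3 = 2 → 0x2 << 5 → word 0x41
word = 0x41 → little-endian bytes:
  [0]=0x41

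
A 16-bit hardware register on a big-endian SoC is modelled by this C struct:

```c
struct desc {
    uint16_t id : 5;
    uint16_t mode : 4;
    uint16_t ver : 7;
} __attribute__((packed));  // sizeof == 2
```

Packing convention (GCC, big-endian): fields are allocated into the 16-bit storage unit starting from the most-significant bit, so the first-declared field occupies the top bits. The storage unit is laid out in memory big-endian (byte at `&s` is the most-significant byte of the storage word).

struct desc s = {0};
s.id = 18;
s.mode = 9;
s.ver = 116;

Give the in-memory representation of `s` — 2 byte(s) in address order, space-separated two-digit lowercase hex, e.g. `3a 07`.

94 f4

id (5b) val=18 bits=0x12 at bit 11: 0x9000
mode (4b) val=9 bits=0x9 at bit 7: 0x9480
ver (7b) val=116 bits=0x74 at bit 0: 0x94f4
word = 0x94f4 → big-endian bytes:
  [0]=0x94  [1]=0xf4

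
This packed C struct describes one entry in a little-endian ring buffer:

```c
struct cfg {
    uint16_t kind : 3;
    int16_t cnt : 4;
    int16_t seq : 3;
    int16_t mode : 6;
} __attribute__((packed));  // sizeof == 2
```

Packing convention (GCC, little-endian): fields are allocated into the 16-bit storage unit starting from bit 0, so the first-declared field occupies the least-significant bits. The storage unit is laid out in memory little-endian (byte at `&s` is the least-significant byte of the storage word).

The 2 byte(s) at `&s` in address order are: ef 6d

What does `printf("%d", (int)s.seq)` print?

[0]=0xef [1]=0x6d (little-endian) → word 0x6def
kind:3 @ bit 0 → (0x6def>>0)&0x7 = 0x7
cnt:4 @ bit 3 → (0x6def>>3)&0xf = 0xd
seq:3 @ bit 7 → (0x6def>>7)&0x7 = 0x3  ←
mode:6 @ bit 10 → (0x6def>>10)&0x3f = 0x1b
seq signed 3b, MSB=0: value = 3

3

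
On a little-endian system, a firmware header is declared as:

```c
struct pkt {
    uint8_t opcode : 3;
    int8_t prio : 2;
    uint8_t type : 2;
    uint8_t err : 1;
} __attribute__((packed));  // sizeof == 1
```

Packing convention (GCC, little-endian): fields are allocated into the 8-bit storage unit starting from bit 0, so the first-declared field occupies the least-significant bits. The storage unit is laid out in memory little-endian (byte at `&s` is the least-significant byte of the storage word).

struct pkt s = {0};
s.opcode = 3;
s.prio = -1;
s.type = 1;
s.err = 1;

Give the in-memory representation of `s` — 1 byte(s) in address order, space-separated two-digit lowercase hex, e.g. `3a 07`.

bb

[0+:3] opcode=3 & 0x7 = 0x3; word=0x03
[3+:2] prio=-1 & 0x3 = 0x3; word=0x1b
[5+:2] type=1 & 0x3 = 0x1; word=0x3b
[7+:1] err=1 & 0x1 = 0x1; word=0xbb
word = 0xbb → little-endian bytes:
  [0]=0xbb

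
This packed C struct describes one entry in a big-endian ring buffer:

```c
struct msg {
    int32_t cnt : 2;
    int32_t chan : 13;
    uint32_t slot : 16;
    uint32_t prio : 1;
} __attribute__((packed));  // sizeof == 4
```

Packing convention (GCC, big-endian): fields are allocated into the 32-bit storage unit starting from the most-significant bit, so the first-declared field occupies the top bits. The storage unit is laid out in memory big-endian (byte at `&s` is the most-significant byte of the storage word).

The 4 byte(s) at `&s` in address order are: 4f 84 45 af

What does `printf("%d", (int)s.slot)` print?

8919

[0]=0x4f [1]=0x84 [2]=0x45 [3]=0xaf (big-endian) → word 0x4f8445af
cnt:2 @ bit 30 → (0x4f8445af>>30)&0x3 = 0x1
chan:13 @ bit 17 → (0x4f8445af>>17)&0x1fff = 0x7c2
slot:16 @ bit 1 → (0x4f8445af>>1)&0xffff = 0x22d7  ←
prio:1 @ bit 0 → (0x4f8445af>>0)&0x1 = 0x1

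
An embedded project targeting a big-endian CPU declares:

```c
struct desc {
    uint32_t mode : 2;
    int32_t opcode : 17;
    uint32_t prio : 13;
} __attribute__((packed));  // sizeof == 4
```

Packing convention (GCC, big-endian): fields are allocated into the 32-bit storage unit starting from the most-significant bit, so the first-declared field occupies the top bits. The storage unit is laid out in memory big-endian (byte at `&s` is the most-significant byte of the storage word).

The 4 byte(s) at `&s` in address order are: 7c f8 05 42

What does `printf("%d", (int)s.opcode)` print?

[0]=0x7c [1]=0xf8 [2]=0x05 [3]=0x42 (big-endian) → word 0x7cf80542
mode:2 @ bit 30 → (0x7cf80542>>30)&0x3 = 0x1
opcode:17 @ bit 13 → (0x7cf80542>>13)&0x1ffff = 0x1e7c0  ←
prio:13 @ bit 0 → (0x7cf80542>>0)&0x1fff = 0x542
opcode signed 17b, MSB=1: 124864 - 131072 = -6208

-6208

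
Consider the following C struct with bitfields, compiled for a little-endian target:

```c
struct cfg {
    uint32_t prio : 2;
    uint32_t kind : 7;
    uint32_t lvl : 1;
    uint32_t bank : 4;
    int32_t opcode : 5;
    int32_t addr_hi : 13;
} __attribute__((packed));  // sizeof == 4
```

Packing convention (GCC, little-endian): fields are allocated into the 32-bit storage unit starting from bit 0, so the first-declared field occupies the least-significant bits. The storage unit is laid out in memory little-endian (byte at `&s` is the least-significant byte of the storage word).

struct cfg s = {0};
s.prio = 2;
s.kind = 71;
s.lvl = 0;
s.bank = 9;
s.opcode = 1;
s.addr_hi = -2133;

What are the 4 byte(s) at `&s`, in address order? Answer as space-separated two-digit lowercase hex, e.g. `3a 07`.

1e 65 58 bd

prio (2b) val=2 bits=0x2 at bit 0: 0x00000002
kind (7b) val=71 bits=0x47 at bit 2: 0x0000011e
lvl (1b) val=0 bits=0x0 at bit 9: 0x0000011e
bank (4b) val=9 bits=0x9 at bit 10: 0x0000251e
opcode (5b) val=1 bits=0x1 at bit 14: 0x0000651e
addr_hi (13b) val=-2133 bits=0x17ab at bit 19: 0xbd58651e
word = 0xbd58651e → little-endian bytes:
  [0]=0x1e  [1]=0x65  [2]=0x58  [3]=0xbd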